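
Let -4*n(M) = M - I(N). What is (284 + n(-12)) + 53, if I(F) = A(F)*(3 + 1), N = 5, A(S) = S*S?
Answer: 365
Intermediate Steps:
A(S) = S**2
I(F) = 4*F**2 (I(F) = F**2*(3 + 1) = F**2*4 = 4*F**2)
n(M) = 25 - M/4 (n(M) = -(M - 4*5**2)/4 = -(M - 4*25)/4 = -(M - 1*100)/4 = -(M - 100)/4 = -(-100 + M)/4 = 25 - M/4)
(284 + n(-12)) + 53 = (284 + (25 - 1/4*(-12))) + 53 = (284 + (25 + 3)) + 53 = (284 + 28) + 53 = 312 + 53 = 365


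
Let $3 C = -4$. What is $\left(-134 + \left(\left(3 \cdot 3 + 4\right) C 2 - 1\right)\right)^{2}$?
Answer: $\frac{259081}{9} \approx 28787.0$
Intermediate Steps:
$C = - \frac{4}{3}$ ($C = \frac{1}{3} \left(-4\right) = - \frac{4}{3} \approx -1.3333$)
$\left(-134 + \left(\left(3 \cdot 3 + 4\right) C 2 - 1\right)\right)^{2} = \left(-134 + \left(\left(3 \cdot 3 + 4\right) \left(- \frac{4}{3}\right) 2 - 1\right)\right)^{2} = \left(-134 + \left(\left(9 + 4\right) \left(- \frac{4}{3}\right) 2 - 1\right)\right)^{2} = \left(-134 + \left(13 \left(- \frac{4}{3}\right) 2 - 1\right)\right)^{2} = \left(-134 - \frac{107}{3}\right)^{2} = \left(- \frac{509}{3}\right)^{2} = \frac{259081}{9}$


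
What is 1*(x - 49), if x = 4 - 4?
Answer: -49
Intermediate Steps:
x = 0
1*(x - 49) = 1*(0 - 49) = 1*(-49) = -49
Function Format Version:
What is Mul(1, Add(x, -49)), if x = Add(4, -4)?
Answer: -49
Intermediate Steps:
x = 0
Mul(1, Add(x, -49)) = Mul(1, Add(0, -49)) = Mul(1, -49) = -49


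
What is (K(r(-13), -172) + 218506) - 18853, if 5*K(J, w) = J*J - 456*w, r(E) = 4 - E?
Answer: 1076986/5 ≈ 2.1540e+5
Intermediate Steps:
K(J, w) = -456*w/5 + J**2/5 (K(J, w) = (J*J - 456*w)/5 = (J**2 - 456*w)/5 = -456*w/5 + J**2/5)
(K(r(-13), -172) + 218506) - 18853 = ((-456/5*(-172) + (4 - 1*(-13))**2/5) + 218506) - 18853 = ((78432/5 + (4 + 13)**2/5) + 218506) - 18853 = ((78432/5 + (1/5)*17**2) + 218506) - 18853 = ((78432/5 + (1/5)*289) + 218506) - 18853 = ((78432/5 + 289/5) + 218506) - 18853 = (78721/5 + 218506) - 18853 = 1171251/5 - 18853 = 1076986/5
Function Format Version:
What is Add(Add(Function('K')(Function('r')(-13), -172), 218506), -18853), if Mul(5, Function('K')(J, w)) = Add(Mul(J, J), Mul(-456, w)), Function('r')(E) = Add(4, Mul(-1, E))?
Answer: Rational(1076986, 5) ≈ 2.1540e+5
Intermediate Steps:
Function('K')(J, w) = Add(Mul(Rational(-456, 5), w), Mul(Rational(1, 5), Pow(J, 2))) (Function('K')(J, w) = Mul(Rational(1, 5), Add(Mul(J, J), Mul(-456, w))) = Mul(Rational(1, 5), Add(Pow(J, 2), Mul(-456, w))) = Add(Mul(Rational(-456, 5), w), Mul(Rational(1, 5), Pow(J, 2))))
Add(Add(Function('K')(Function('r')(-13), -172), 218506), -18853) = Add(Add(Add(Mul(Rational(-456, 5), -172), Mul(Rational(1, 5), Pow(Add(4, Mul(-1, -13)), 2))), 218506), -18853) = Add(Add(Add(Rational(78432, 5), Mul(Rational(1, 5), Pow(Add(4, 13), 2))), 218506), -18853) = Add(Add(Add(Rational(78432, 5), Mul(Rational(1, 5), Pow(17, 2))), 218506), -18853) = Add(Add(Add(Rational(78432, 5), Mul(Rational(1, 5), 289)), 218506), -18853) = Add(Add(Add(Rational(78432, 5), Rational(289, 5)), 218506), -18853) = Add(Add(Rational(78721, 5), 218506), -18853) = Add(Rational(1171251, 5), -18853) = Rational(1076986, 5)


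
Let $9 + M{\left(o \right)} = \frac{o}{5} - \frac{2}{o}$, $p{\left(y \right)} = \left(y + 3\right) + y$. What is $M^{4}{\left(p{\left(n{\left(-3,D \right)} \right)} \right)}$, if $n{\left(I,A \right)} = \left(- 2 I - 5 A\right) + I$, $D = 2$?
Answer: $\frac{134862279696}{9150625} \approx 14738.0$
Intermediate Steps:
$n{\left(I,A \right)} = - I - 5 A$ ($n{\left(I,A \right)} = \left(- 5 A - 2 I\right) + I = - I - 5 A$)
$p{\left(y \right)} = 3 + 2 y$ ($p{\left(y \right)} = \left(3 + y\right) + y = 3 + 2 y$)
$M{\left(o \right)} = -9 - \frac{2}{o} + \frac{o}{5}$ ($M{\left(o \right)} = -9 + \left(\frac{o}{5} - \frac{2}{o}\right) = -9 + \left(- \frac{2}{o} + \frac{o}{5}\right) = -9 - \frac{2}{o} + \frac{o}{5}$)
$M^{4}{\left(p{\left(n{\left(-3,D \right)} \right)} \right)} = \left(-9 - \frac{2}{3 + 2 \left(\left(-1\right) \left(-3\right) - 10\right)} + \frac{3 + 2 \left(\left(-1\right) \left(-3\right) - 10\right)}{5}\right)^{4} = \left(-9 - \frac{2}{3 + 2 \left(3 - 10\right)} + \frac{3 + 2 \left(3 - 10\right)}{5}\right)^{4} = \left(-9 - \frac{2}{3 + 2 \left(-7\right)} + \frac{3 + 2 \left(-7\right)}{5}\right)^{4} = \left(-9 - \frac{2}{3 - 14} + \frac{3 - 14}{5}\right)^{4} = \left(-9 - \frac{2}{-11} + \frac{1}{5} \left(-11\right)\right)^{4} = \left(-9 - - \frac{2}{11} - \frac{11}{5}\right)^{4} = \left(-9 + \frac{2}{11} - \frac{11}{5}\right)^{4} = \left(- \frac{606}{55}\right)^{4} = \frac{134862279696}{9150625}$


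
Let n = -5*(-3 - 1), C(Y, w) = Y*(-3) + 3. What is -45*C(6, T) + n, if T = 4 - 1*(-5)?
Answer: 695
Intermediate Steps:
T = 9 (T = 4 + 5 = 9)
C(Y, w) = 3 - 3*Y (C(Y, w) = -3*Y + 3 = 3 - 3*Y)
n = 20 (n = -5*(-4) = 20)
-45*C(6, T) + n = -45*(3 - 3*6) + 20 = -45*(3 - 18) + 20 = -45*(-15) + 20 = 675 + 20 = 695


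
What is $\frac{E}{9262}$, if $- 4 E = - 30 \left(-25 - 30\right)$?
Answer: $- \frac{75}{1684} \approx -0.044537$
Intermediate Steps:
$E = - \frac{825}{2}$ ($E = - \frac{\left(-30\right) \left(-25 - 30\right)}{4} = - \frac{\left(-30\right) \left(-55\right)}{4} = \left(- \frac{1}{4}\right) 1650 = - \frac{825}{2} \approx -412.5$)
$\frac{E}{9262} = - \frac{825}{2 \cdot 9262} = \left(- \frac{825}{2}\right) \frac{1}{9262} = - \frac{75}{1684}$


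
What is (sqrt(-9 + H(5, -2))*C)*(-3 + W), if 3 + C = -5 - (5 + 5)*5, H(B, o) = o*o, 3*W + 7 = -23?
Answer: 754*I*sqrt(5) ≈ 1686.0*I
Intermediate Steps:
W = -10 (W = -7/3 + (1/3)*(-23) = -7/3 - 23/3 = -10)
H(B, o) = o**2
C = -58 (C = -3 + (-5 - (5 + 5)*5) = -3 + (-5 - 10*5) = -3 + (-5 - 1*50) = -3 + (-5 - 50) = -3 - 55 = -58)
(sqrt(-9 + H(5, -2))*C)*(-3 + W) = (sqrt(-9 + (-2)**2)*(-58))*(-3 - 10) = (sqrt(-9 + 4)*(-58))*(-13) = (sqrt(-5)*(-58))*(-13) = ((I*sqrt(5))*(-58))*(-13) = -58*I*sqrt(5)*(-13) = 754*I*sqrt(5)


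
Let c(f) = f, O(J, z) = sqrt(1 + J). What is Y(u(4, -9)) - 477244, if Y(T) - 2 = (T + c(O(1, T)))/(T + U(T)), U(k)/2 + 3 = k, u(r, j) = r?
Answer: -1431724/3 + sqrt(2)/6 ≈ -4.7724e+5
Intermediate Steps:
U(k) = -6 + 2*k
Y(T) = 2 + (T + sqrt(2))/(-6 + 3*T) (Y(T) = 2 + (T + sqrt(1 + 1))/(T + (-6 + 2*T)) = 2 + (T + sqrt(2))/(-6 + 3*T))
Y(u(4, -9)) - 477244 = (-12 + sqrt(2) + 7*4)/(3*(-2 + 4)) - 477244 = (1/3)*(-12 + sqrt(2) + 28)/2 - 477244 = (1/3)*(1/2)*(16 + sqrt(2)) - 477244 = (8/3 + sqrt(2)/6) - 477244 = -1431724/3 + sqrt(2)/6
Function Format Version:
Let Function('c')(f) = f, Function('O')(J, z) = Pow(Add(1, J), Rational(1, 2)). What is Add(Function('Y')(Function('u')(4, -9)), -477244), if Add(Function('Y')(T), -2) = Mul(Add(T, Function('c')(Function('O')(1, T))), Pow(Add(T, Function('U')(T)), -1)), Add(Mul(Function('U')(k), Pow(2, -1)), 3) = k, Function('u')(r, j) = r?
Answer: Add(Rational(-1431724, 3), Mul(Rational(1, 6), Pow(2, Rational(1, 2)))) ≈ -4.7724e+5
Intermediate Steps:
Function('U')(k) = Add(-6, Mul(2, k))
Function('Y')(T) = Add(2, Mul(Pow(Add(-6, Mul(3, T)), -1), Add(T, Pow(2, Rational(1, 2))))) (Function('Y')(T) = Add(2, Mul(Add(T, Pow(Add(1, 1), Rational(1, 2))), Pow(Add(T, Add(-6, Mul(2, T))), -1))) = Add(2, Mul(Add(T, Pow(2, Rational(1, 2))), Pow(Add(-6, Mul(3, T)), -1))) = Add(2, Mul(Pow(Add(-6, Mul(3, T)), -1), Add(T, Pow(2, Rational(1, 2))))))
Add(Function('Y')(Function('u')(4, -9)), -477244) = Add(Mul(Rational(1, 3), Pow(Add(-2, 4), -1), Add(-12, Pow(2, Rational(1, 2)), Mul(7, 4))), -477244) = Add(Mul(Rational(1, 3), Pow(2, -1), Add(-12, Pow(2, Rational(1, 2)), 28)), -477244) = Add(Mul(Rational(1, 3), Rational(1, 2), Add(16, Pow(2, Rational(1, 2)))), -477244) = Add(Add(Rational(8, 3), Mul(Rational(1, 6), Pow(2, Rational(1, 2)))), -477244) = Add(Rational(-1431724, 3), Mul(Rational(1, 6), Pow(2, Rational(1, 2))))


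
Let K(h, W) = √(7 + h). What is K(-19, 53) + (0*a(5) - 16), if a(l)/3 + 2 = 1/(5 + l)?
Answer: -16 + 2*I*√3 ≈ -16.0 + 3.4641*I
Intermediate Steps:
a(l) = -6 + 3/(5 + l)
K(-19, 53) + (0*a(5) - 16) = √(7 - 19) + (0*(3*(-9 - 2*5)/(5 + 5)) - 16) = √(-12) + (0*(3*(-9 - 10)/10) - 16) = 2*I*√3 + (0*(3*(⅒)*(-19)) - 16) = 2*I*√3 + (0*(-57/10) - 16) = 2*I*√3 + (0 - 16) = 2*I*√3 - 16 = -16 + 2*I*√3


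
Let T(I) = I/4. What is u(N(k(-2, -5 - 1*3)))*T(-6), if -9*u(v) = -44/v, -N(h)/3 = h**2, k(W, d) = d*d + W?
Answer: 11/17298 ≈ 0.00063591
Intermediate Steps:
k(W, d) = W + d**2 (k(W, d) = d**2 + W = W + d**2)
T(I) = I/4 (T(I) = I*(1/4) = I/4)
N(h) = -3*h**2
u(v) = 44/(9*v) (u(v) = -(-44)/(9*v) = 44/(9*v))
u(N(k(-2, -5 - 1*3)))*T(-6) = (44/(9*((-3*(-2 + (-5 - 1*3)**2)**2))))*((1/4)*(-6)) = (44/(9*((-3*(-2 + (-5 - 3)**2)**2))))*(-3/2) = (44/(9*((-3*(-2 + (-8)**2)**2))))*(-3/2) = (44/(9*((-3*(-2 + 64)**2))))*(-3/2) = (44/(9*((-3*62**2))))*(-3/2) = (44/(9*((-3*3844))))*(-3/2) = ((44/9)/(-11532))*(-3/2) = ((44/9)*(-1/11532))*(-3/2) = -11/25947*(-3/2) = 11/17298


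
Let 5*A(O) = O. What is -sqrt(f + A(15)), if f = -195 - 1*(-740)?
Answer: -2*sqrt(137) ≈ -23.409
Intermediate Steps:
f = 545 (f = -195 + 740 = 545)
A(O) = O/5
-sqrt(f + A(15)) = -sqrt(545 + (1/5)*15) = -sqrt(545 + 3) = -sqrt(548) = -2*sqrt(137)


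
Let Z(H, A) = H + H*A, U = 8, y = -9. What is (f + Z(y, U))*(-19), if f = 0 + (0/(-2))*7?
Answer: 1539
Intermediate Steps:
f = 0 (f = 0 + (0*(-½))*7 = 0 + 0*7 = 0 + 0 = 0)
Z(H, A) = H + A*H
(f + Z(y, U))*(-19) = (0 - 9*(1 + 8))*(-19) = (0 - 9*9)*(-19) = (0 - 81)*(-19) = -81*(-19) = 1539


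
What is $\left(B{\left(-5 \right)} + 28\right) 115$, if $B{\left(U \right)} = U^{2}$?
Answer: $6095$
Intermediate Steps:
$\left(B{\left(-5 \right)} + 28\right) 115 = \left(\left(-5\right)^{2} + 28\right) 115 = \left(25 + 28\right) 115 = 53 \cdot 115 = 6095$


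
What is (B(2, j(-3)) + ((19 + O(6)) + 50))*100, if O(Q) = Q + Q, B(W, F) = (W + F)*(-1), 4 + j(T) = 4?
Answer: 7900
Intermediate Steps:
j(T) = 0 (j(T) = -4 + 4 = 0)
B(W, F) = -F - W (B(W, F) = (F + W)*(-1) = -F - W)
O(Q) = 2*Q
(B(2, j(-3)) + ((19 + O(6)) + 50))*100 = ((-1*0 - 1*2) + ((19 + 2*6) + 50))*100 = ((0 - 2) + ((19 + 12) + 50))*100 = (-2 + (31 + 50))*100 = (-2 + 81)*100 = 79*100 = 7900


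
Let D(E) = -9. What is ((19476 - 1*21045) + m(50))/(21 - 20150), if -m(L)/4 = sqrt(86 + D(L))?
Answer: 1569/20129 + 4*sqrt(77)/20129 ≈ 0.079691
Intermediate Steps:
m(L) = -4*sqrt(77) (m(L) = -4*sqrt(86 - 9) = -4*sqrt(77))
((19476 - 1*21045) + m(50))/(21 - 20150) = ((19476 - 1*21045) - 4*sqrt(77))/(21 - 20150) = ((19476 - 21045) - 4*sqrt(77))/(-20129) = (-1569 - 4*sqrt(77))*(-1/20129) = 1569/20129 + 4*sqrt(77)/20129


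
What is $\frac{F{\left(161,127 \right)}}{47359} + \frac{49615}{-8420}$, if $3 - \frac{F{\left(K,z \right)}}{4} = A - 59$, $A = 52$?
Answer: $- \frac{469875997}{79752556} \approx -5.8917$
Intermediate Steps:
$F{\left(K,z \right)} = 40$ ($F{\left(K,z \right)} = 12 - 4 \left(52 - 59\right) = 12 - -28 = 12 + 28 = 40$)
$\frac{F{\left(161,127 \right)}}{47359} + \frac{49615}{-8420} = \frac{40}{47359} + \frac{49615}{-8420} = 40 \cdot \frac{1}{47359} + 49615 \left(- \frac{1}{8420}\right) = \frac{40}{47359} - \frac{9923}{1684} = - \frac{469875997}{79752556}$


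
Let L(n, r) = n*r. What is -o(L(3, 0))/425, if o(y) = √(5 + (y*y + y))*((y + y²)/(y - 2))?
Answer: 0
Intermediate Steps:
o(y) = √(5 + y + y²)*(y + y²)/(-2 + y) (o(y) = √(5 + (y² + y))*((y + y²)/(-2 + y)) = √(5 + (y + y²))*((y + y²)/(-2 + y)) = √(5 + y + y²)*((y + y²)/(-2 + y)) = √(5 + y + y²)*(y + y²)/(-2 + y))
-o(L(3, 0))/425 = -(3*0)*√(5 + 3*0 + (3*0)²)*(1 + 3*0)/(-2 + 3*0)/425 = -0*√(5 + 0 + 0²)*(1 + 0)/(-2 + 0)/425 = -0*√(5 + 0 + 0)*1/(-2)/425 = -0*(-½)*√5*1/425 = -0/425 = -1*0 = 0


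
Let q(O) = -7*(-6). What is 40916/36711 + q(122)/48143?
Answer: 1971360850/1767377673 ≈ 1.1154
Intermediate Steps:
q(O) = 42
40916/36711 + q(122)/48143 = 40916/36711 + 42/48143 = 1971360850/1767377673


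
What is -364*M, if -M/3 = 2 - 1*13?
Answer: -12012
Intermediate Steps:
M = 33 (M = -3*(2 - 1*13) = -3*(2 - 13) = -3*(-11) = 33)
-364*M = -364*33 = -12012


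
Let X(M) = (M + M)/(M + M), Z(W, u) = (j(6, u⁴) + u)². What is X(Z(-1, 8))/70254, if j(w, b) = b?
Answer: 1/70254 ≈ 1.4234e-5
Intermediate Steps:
Z(W, u) = (u + u⁴)² (Z(W, u) = (u⁴ + u)² = (u + u⁴)²)
X(M) = 1 (X(M) = (2*M)/((2*M)) = (2*M)*(1/(2*M)) = 1)
X(Z(-1, 8))/70254 = 1/70254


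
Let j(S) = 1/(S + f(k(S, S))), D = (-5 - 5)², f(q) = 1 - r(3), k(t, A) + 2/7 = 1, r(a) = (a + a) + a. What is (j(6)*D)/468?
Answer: -25/234 ≈ -0.10684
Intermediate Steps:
r(a) = 3*a (r(a) = 2*a + a = 3*a)
k(t, A) = 5/7 (k(t, A) = -2/7 + 1 = 5/7)
f(q) = -8 (f(q) = 1 - 3*3 = 1 - 1*9 = 1 - 9 = -8)
D = 100 (D = (-10)² = 100)
j(S) = 1/(-8 + S) (j(S) = 1/(S - 8) = 1/(-8 + S))
(j(6)*D)/468 = (100/(-8 + 6))/468 = (100/(-2))*(1/468) = -½*100*(1/468) = -50*1/468 = -25/234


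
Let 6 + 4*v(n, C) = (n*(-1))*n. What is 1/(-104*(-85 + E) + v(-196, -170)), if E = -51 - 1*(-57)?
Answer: -2/2779 ≈ -0.00071968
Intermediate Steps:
v(n, C) = -3/2 - n**2/4 (v(n, C) = -3/2 + ((n*(-1))*n)/4 = -3/2 + ((-n)*n)/4 = -3/2 + (-n**2)/4 = -3/2 - n**2/4)
E = 6 (E = -51 + 57 = 6)
1/(-104*(-85 + E) + v(-196, -170)) = 1/(-104*(-85 + 6) + (-3/2 - 1/4*(-196)**2)) = 1/(-104*(-79) + (-3/2 - 1/4*38416)) = 1/(8216 + (-3/2 - 9604)) = 1/(8216 - 19211/2) = 1/(-2779/2) = -2/2779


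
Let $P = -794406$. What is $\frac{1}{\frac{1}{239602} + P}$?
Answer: $- \frac{239602}{190341266411} \approx -1.2588 \cdot 10^{-6}$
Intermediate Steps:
$\frac{1}{\frac{1}{239602} + P} = \frac{1}{\frac{1}{239602} - 794406} = \frac{1}{- \frac{190341266411}{239602}} = - \frac{239602}{190341266411}$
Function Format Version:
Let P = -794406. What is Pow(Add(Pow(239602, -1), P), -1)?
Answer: Rational(-239602, 190341266411) ≈ -1.2588e-6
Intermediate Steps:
Pow(Add(Pow(239602, -1), P), -1) = Pow(Add(Pow(239602, -1), -794406), -1) = Pow(Add(Rational(1, 239602), -794406), -1) = Pow(Rational(-190341266411, 239602), -1) = Rational(-239602, 190341266411)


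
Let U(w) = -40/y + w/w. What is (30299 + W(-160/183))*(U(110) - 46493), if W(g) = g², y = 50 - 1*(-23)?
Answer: -3443877057346316/2444697 ≈ -1.4087e+9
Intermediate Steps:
y = 73 (y = 50 + 23 = 73)
U(w) = 33/73 (U(w) = -40/73 + w/w = -40*1/73 + 1 = -40/73 + 1 = 33/73)
(30299 + W(-160/183))*(U(110) - 46493) = (30299 + (-160/183)²)*(33/73 - 46493) = (30299 + (-160*1/183)²)*(-3393956/73) = (30299 + (-160/183)²)*(-3393956/73) = (30299 + 25600/33489)*(-3393956/73) = (1014708811/33489)*(-3393956/73) = -3443877057346316/2444697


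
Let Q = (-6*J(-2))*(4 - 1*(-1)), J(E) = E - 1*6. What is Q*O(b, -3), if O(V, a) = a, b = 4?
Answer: -720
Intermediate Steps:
J(E) = -6 + E (J(E) = E - 6 = -6 + E)
Q = 240 (Q = (-6*(-6 - 2))*(4 - 1*(-1)) = (-6*(-8))*(4 + 1) = 48*5 = 240)
Q*O(b, -3) = 240*(-3) = -720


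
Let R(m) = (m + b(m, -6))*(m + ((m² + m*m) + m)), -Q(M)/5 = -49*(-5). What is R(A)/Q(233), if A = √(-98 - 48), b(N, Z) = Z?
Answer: -292/245 + 304*I*√146/1225 ≈ -1.1918 + 2.9986*I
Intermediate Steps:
Q(M) = -1225 (Q(M) = -(-245)*(-5) = -5*245 = -1225)
A = I*√146 (A = √(-146) = I*√146 ≈ 12.083*I)
R(m) = (-6 + m)*(2*m + 2*m²) (R(m) = (m - 6)*(m + ((m² + m*m) + m)) = (-6 + m)*(m + ((m² + m²) + m)) = (-6 + m)*(m + (2*m² + m)) = (-6 + m)*(m + (m + 2*m²)) = (-6 + m)*(2*m + 2*m²))
R(A)/Q(233) = (2*(I*√146)*(-6 + (I*√146)² - 5*I*√146))/(-1225) = (2*(I*√146)*(-6 - 146 - 5*I*√146))*(-1/1225) = (2*(I*√146)*(-152 - 5*I*√146))*(-1/1225) = (2*I*√146*(-152 - 5*I*√146))*(-1/1225) = -2*I*√146*(-152 - 5*I*√146)/1225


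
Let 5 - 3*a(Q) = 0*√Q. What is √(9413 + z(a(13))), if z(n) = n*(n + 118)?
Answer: 4*√5407/3 ≈ 98.043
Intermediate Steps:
a(Q) = 5/3 (a(Q) = 5/3 - 0*√Q = 5/3 - ⅓*0 = 5/3 + 0 = 5/3)
z(n) = n*(118 + n)
√(9413 + z(a(13))) = √(9413 + 5*(118 + 5/3)/3) = √(9413 + (5/3)*(359/3)) = √(9413 + 1795/9) = √(86512/9) = 4*√5407/3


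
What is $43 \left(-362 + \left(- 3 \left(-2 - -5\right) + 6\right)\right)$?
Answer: $-15695$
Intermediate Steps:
$43 \left(-362 + \left(- 3 \left(-2 - -5\right) + 6\right)\right) = 43 \left(-362 + \left(- 3 \left(-2 + 5\right) + 6\right)\right) = 43 \left(-362 + \left(\left(-3\right) 3 + 6\right)\right) = 43 \left(-362 + \left(-9 + 6\right)\right) = 43 \left(-362 - 3\right) = 43 \left(-365\right) = -15695$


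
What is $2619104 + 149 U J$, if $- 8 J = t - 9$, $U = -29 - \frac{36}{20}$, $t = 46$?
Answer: $\frac{52806581}{20} \approx 2.6403 \cdot 10^{6}$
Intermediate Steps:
$U = - \frac{154}{5}$ ($U = -29 - \frac{9}{5} = - \frac{154}{5} \approx -30.8$)
$J = - \frac{37}{8}$ ($J = - \frac{46 - 9}{8} = \left(- \frac{1}{8}\right) 37 = - \frac{37}{8} \approx -4.625$)
$2619104 + 149 U J = 2619104 + 149 \left(- \frac{154}{5}\right) \left(- \frac{37}{8}\right) = 2619104 - - \frac{424501}{20} = 2619104 + \frac{424501}{20} = \frac{52806581}{20}$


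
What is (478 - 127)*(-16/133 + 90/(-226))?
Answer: -2735343/15029 ≈ -182.00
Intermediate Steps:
(478 - 127)*(-16/133 + 90/(-226)) = 351*(-16*1/133 + 90*(-1/226)) = 351*(-16/133 - 45/113) = 351*(-7793/15029) = -2735343/15029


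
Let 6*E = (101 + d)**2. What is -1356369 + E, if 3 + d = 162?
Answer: -4035307/3 ≈ -1.3451e+6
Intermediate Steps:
d = 159 (d = -3 + 162 = 159)
E = 33800/3 (E = (101 + 159)**2/6 = (1/6)*260**2 = (1/6)*67600 = 33800/3 ≈ 11267.)
-1356369 + E = -1356369 + 33800/3 = -4035307/3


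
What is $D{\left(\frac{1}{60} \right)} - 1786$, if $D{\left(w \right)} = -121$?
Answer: $-1907$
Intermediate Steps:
$D{\left(\frac{1}{60} \right)} - 1786 = -121 - 1786 = -1907$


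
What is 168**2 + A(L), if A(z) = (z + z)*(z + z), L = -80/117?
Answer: 386383936/13689 ≈ 28226.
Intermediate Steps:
L = -80/117 (L = -80*1/117 = -80/117 ≈ -0.68376)
A(z) = 4*z**2 (A(z) = (2*z)*(2*z) = 4*z**2)
168**2 + A(L) = 168**2 + 4*(-80/117)**2 = 28224 + 4*(6400/13689) = 28224 + 25600/13689 = 386383936/13689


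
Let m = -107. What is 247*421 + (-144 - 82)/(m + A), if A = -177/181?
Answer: 1016181417/9772 ≈ 1.0399e+5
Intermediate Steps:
A = -177/181 (A = -177*1/181 = -177/181 ≈ -0.97790)
247*421 + (-144 - 82)/(m + A) = 247*421 + (-144 - 82)/(-107 - 177/181) = 103987 - 226/(-19544/181) = 103987 - 226*(-181/19544) = 103987 + 20453/9772 = 1016181417/9772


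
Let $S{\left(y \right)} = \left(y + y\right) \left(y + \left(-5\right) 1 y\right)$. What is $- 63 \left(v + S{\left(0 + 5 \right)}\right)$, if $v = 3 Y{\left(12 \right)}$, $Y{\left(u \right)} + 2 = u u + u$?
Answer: $-16506$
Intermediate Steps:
$Y{\left(u \right)} = -2 + u + u^{2}$ ($Y{\left(u \right)} = -2 + \left(u u + u\right) = -2 + \left(u^{2} + u\right) = -2 + \left(u + u^{2}\right) = -2 + u + u^{2}$)
$S{\left(y \right)} = - 8 y^{2}$ ($S{\left(y \right)} = 2 y \left(y - 5 y\right) = 2 y \left(- 4 y\right) = - 8 y^{2}$)
$v = 462$ ($v = 3 \left(-2 + 12 + 12^{2}\right) = 3 \left(-2 + 12 + 144\right) = 3 \cdot 154 = 462$)
$- 63 \left(v + S{\left(0 + 5 \right)}\right) = - 63 \left(462 - 8 \left(0 + 5\right)^{2}\right) = - 63 \left(462 - 8 \cdot 5^{2}\right) = - 63 \left(462 - 200\right) = \left(-63\right) 262 = -16506$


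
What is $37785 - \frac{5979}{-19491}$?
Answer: $\frac{245491138}{6497} \approx 37785.0$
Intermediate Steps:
$37785 - \frac{5979}{-19491} = 37785 - 5979 \left(- \frac{1}{19491}\right) = 37785 - - \frac{1993}{6497} = 37785 + \frac{1993}{6497} = \frac{245491138}{6497}$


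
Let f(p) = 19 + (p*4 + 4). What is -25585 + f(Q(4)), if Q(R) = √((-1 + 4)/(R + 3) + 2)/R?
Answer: -25562 + √119/7 ≈ -25560.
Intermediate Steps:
Q(R) = √(2 + 3/(3 + R))/R (Q(R) = √(3/(3 + R) + 2)/R = √(2 + 3/(3 + R))/R)
f(p) = 23 + 4*p (f(p) = 19 + (4*p + 4) = 19 + (4 + 4*p) = 23 + 4*p)
-25585 + f(Q(4)) = -25585 + (23 + 4*(√((9 + 2*4)/(3 + 4))/4)) = -25585 + (23 + 4*(√((9 + 8)/7)/4)) = -25585 + (23 + 4*(√((⅐)*17)/4)) = -25585 + (23 + 4*(√(17/7)/4)) = -25585 + (23 + 4*((√119/7)/4)) = -25585 + (23 + 4*(√119/28)) = -25585 + (23 + √119/7) = -25562 + √119/7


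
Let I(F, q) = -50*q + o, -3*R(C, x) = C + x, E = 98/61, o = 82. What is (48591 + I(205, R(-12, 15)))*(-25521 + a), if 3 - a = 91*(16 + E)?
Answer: -80604018036/61 ≈ -1.3214e+9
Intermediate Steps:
E = 98/61 (E = 98*(1/61) = 98/61 ≈ 1.6066)
a = -97551/61 (a = 3 - 91*(16 + 98/61) = 3 - 91*1074/61 = 3 - 1*97734/61 = 3 - 97734/61 = -97551/61 ≈ -1599.2)
R(C, x) = -C/3 - x/3 (R(C, x) = -(C + x)/3 = -C/3 - x/3)
I(F, q) = 82 - 50*q (I(F, q) = -50*q + 82 = 82 - 50*q)
(48591 + I(205, R(-12, 15)))*(-25521 + a) = (48591 + (82 - 50*(-1/3*(-12) - 1/3*15)))*(-25521 - 97551/61) = (48591 + (82 - 50*(4 - 5)))*(-1654332/61) = (48591 + (82 - 50*(-1)))*(-1654332/61) = (48591 + (82 + 50))*(-1654332/61) = (48591 + 132)*(-1654332/61) = 48723*(-1654332/61) = -80604018036/61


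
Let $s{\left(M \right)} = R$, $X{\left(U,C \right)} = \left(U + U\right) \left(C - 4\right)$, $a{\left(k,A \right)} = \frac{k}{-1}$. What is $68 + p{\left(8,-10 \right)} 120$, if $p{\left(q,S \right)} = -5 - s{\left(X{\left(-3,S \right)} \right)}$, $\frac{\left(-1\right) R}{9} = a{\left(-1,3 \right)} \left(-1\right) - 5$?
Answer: $-7012$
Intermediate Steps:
$a{\left(k,A \right)} = - k$ ($a{\left(k,A \right)} = k \left(-1\right) = - k$)
$X{\left(U,C \right)} = 2 U \left(-4 + C\right)$
$R = 54$ ($R = - 9 \left(\left(-1\right) \left(-1\right) \left(-1\right) - 5\right) = - 9 \left(1 \left(-1\right) - 5\right) = - 9 \left(-1 - 5\right) = \left(-9\right) \left(-6\right) = 54$)
$s{\left(M \right)} = 54$
$p{\left(q,S \right)} = -59$ ($p{\left(q,S \right)} = -5 - 54 = -59$)
$68 + p{\left(8,-10 \right)} 120 = 68 - 7080 = -7012$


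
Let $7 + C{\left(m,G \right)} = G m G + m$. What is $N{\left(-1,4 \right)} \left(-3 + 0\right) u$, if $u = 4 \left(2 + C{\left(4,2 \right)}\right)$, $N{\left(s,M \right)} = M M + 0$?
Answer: $-2880$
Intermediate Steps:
$N{\left(s,M \right)} = M^{2}$ ($N{\left(s,M \right)} = M^{2} + 0 = M^{2}$)
$C{\left(m,G \right)} = -7 + m + m G^{2}$ ($C{\left(m,G \right)} = -7 + \left(G m G + m\right) = -7 + \left(m G^{2} + m\right) = -7 + \left(m + m G^{2}\right) = -7 + m + m G^{2}$)
$u = 60$ ($u = 4 \left(2 + \left(-7 + 4 + 4 \cdot 2^{2}\right)\right) = 4 \left(2 + \left(-7 + 4 + 4 \cdot 4\right)\right) = 4 \left(2 + \left(-7 + 4 + 16\right)\right) = 4 \left(2 + 13\right) = 4 \cdot 15 = 60$)
$N{\left(-1,4 \right)} \left(-3 + 0\right) u = 4^{2} \left(-3 + 0\right) 60 = 16 \left(-3\right) 60 = \left(-48\right) 60 = -2880$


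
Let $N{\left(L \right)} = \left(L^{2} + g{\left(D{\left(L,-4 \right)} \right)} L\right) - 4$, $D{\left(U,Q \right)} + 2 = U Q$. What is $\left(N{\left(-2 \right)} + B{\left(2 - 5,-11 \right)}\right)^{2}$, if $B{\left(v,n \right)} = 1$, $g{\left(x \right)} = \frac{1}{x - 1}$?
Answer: $\frac{9}{25} \approx 0.36$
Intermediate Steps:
$D{\left(U,Q \right)} = -2 + Q U$ ($D{\left(U,Q \right)} = -2 + U Q = -2 + Q U$)
$g{\left(x \right)} = \frac{1}{-1 + x}$
$N{\left(L \right)} = -4 + L^{2} + \frac{L}{-3 - 4 L}$ ($N{\left(L \right)} = \left(L^{2} + \frac{L}{-1 - \left(2 + 4 L\right)}\right) - 4 = \left(L^{2} + \frac{L}{-3 - 4 L}\right) - 4 = -4 + L^{2} + \frac{L}{-3 - 4 L}$)
$\left(N{\left(-2 \right)} + B{\left(2 - 5,-11 \right)}\right)^{2} = \left(\frac{\left(-1\right) \left(-2\right) + \left(-4 + \left(-2\right)^{2}\right) \left(3 + 4 \left(-2\right)\right)}{3 + 4 \left(-2\right)} + 1\right)^{2} = \left(\frac{2 + \left(-4 + 4\right) \left(3 - 8\right)}{3 - 8} + 1\right)^{2} = \left(\frac{2 + 0 \left(-5\right)}{-5} + 1\right)^{2} = \left(- \frac{2 + 0}{5} + 1\right)^{2} = \left(\left(- \frac{1}{5}\right) 2 + 1\right)^{2} = \left(- \frac{2}{5} + 1\right)^{2} = \left(\frac{3}{5}\right)^{2} = \frac{9}{25}$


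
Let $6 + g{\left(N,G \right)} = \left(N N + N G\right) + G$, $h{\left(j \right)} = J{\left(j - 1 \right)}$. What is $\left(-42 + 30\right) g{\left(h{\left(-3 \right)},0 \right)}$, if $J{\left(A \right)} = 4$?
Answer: $-120$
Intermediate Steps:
$h{\left(j \right)} = 4$
$g{\left(N,G \right)} = -6 + G + N^{2} + G N$ ($g{\left(N,G \right)} = -6 + \left(\left(N N + N G\right) + G\right) = -6 + \left(\left(N^{2} + G N\right) + G\right) = -6 + \left(G + N^{2} + G N\right) = -6 + G + N^{2} + G N$)
$\left(-42 + 30\right) g{\left(h{\left(-3 \right)},0 \right)} = \left(-42 + 30\right) \left(-6 + 0 + 4^{2} + 0 \cdot 4\right) = - 12 \left(-6 + 0 + 16 + 0\right) = \left(-12\right) 10 = -120$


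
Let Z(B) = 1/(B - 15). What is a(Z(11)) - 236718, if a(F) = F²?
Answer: -3787487/16 ≈ -2.3672e+5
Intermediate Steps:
Z(B) = 1/(-15 + B)
a(Z(11)) - 236718 = (1/(-15 + 11))² - 236718 = (1/(-4))² - 236718 = (-¼)² - 236718 = 1/16 - 236718 = -3787487/16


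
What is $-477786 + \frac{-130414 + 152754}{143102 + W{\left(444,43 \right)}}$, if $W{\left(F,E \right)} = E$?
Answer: $- \frac{13678530926}{28629} \approx -4.7779 \cdot 10^{5}$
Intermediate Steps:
$-477786 + \frac{-130414 + 152754}{143102 + W{\left(444,43 \right)}} = -477786 + \frac{-130414 + 152754}{143102 + 43} = -477786 + \frac{22340}{143145} = -477786 + 22340 \cdot \frac{1}{143145} = -477786 + \frac{4468}{28629} = - \frac{13678530926}{28629}$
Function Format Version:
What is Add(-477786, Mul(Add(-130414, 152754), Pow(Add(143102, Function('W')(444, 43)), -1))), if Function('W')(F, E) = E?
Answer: Rational(-13678530926, 28629) ≈ -4.7779e+5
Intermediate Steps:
Add(-477786, Mul(Add(-130414, 152754), Pow(Add(143102, Function('W')(444, 43)), -1))) = Add(-477786, Mul(Add(-130414, 152754), Pow(Add(143102, 43), -1))) = Add(-477786, Mul(22340, Pow(143145, -1))) = Add(-477786, Mul(22340, Rational(1, 143145))) = Add(-477786, Rational(4468, 28629)) = Rational(-13678530926, 28629)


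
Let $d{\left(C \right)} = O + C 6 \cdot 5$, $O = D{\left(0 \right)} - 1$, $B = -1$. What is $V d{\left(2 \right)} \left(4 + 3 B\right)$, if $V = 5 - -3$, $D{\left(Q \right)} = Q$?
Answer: $472$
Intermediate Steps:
$O = -1$ ($O = 0 - 1 = -1$)
$V = 8$ ($V = 5 + 3 = 8$)
$d{\left(C \right)} = -1 + 30 C$ ($d{\left(C \right)} = -1 + C 6 \cdot 5 = -1 + 6 C 5 = -1 + 30 C$)
$V d{\left(2 \right)} \left(4 + 3 B\right) = 8 \left(-1 + 30 \cdot 2\right) \left(4 + 3 \left(-1\right)\right) = 8 \left(-1 + 60\right) \left(4 - 3\right) = 8 \cdot 59 \cdot 1 = 472 \cdot 1 = 472$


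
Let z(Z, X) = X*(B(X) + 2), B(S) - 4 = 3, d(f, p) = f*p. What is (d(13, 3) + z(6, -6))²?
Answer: 225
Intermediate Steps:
B(S) = 7 (B(S) = 4 + 3 = 7)
z(Z, X) = 9*X (z(Z, X) = X*(7 + 2) = X*9 = 9*X)
(d(13, 3) + z(6, -6))² = (13*3 + 9*(-6))² = (39 - 54)² = (-15)² = 225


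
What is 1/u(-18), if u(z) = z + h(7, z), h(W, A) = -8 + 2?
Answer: -1/24 ≈ -0.041667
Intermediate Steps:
h(W, A) = -6
u(z) = -6 + z (u(z) = z - 6 = -6 + z)
1/u(-18) = 1/(-6 - 18) = 1/(-24) = -1/24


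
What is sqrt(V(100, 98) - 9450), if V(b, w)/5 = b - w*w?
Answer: 3*I*sqrt(6330) ≈ 238.68*I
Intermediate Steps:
V(b, w) = -5*w**2 + 5*b (V(b, w) = 5*(b - w*w) = 5*(b - w**2) = -5*w**2 + 5*b)
sqrt(V(100, 98) - 9450) = sqrt((-5*98**2 + 5*100) - 9450) = sqrt((-5*9604 + 500) - 9450) = sqrt((-48020 + 500) - 9450) = sqrt(-47520 - 9450) = sqrt(-56970) = 3*I*sqrt(6330)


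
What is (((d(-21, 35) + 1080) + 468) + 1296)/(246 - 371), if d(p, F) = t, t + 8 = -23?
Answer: -2813/125 ≈ -22.504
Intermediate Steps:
t = -31 (t = -8 - 23 = -31)
d(p, F) = -31
(((d(-21, 35) + 1080) + 468) + 1296)/(246 - 371) = (((-31 + 1080) + 468) + 1296)/(246 - 371) = ((1049 + 468) + 1296)/(-125) = (1517 + 1296)*(-1/125) = 2813*(-1/125) = -2813/125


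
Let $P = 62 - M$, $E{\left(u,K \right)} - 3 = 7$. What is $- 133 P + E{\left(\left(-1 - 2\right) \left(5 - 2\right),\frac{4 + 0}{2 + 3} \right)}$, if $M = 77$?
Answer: $2005$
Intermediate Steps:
$E{\left(u,K \right)} = 10$ ($E{\left(u,K \right)} = 3 + 7 = 10$)
$P = -15$ ($P = 62 - 77 = -15$)
$- 133 P + E{\left(\left(-1 - 2\right) \left(5 - 2\right),\frac{4 + 0}{2 + 3} \right)} = \left(-133\right) \left(-15\right) + 10 = 1995 + 10 = 2005$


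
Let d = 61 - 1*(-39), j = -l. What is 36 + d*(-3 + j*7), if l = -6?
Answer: 3936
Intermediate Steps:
j = 6 (j = -1*(-6) = 6)
d = 100 (d = 61 + 39 = 100)
36 + d*(-3 + j*7) = 36 + 100*(-3 + 6*7) = 36 + 100*(-3 + 42) = 36 + 100*39 = 36 + 3900 = 3936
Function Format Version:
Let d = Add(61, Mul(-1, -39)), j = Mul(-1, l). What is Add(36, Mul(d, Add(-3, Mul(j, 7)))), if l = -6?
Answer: 3936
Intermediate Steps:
j = 6 (j = Mul(-1, -6) = 6)
d = 100 (d = Add(61, 39) = 100)
Add(36, Mul(d, Add(-3, Mul(j, 7)))) = Add(36, Mul(100, Add(-3, Mul(6, 7)))) = Add(36, Mul(100, Add(-3, 42))) = Add(36, Mul(100, 39)) = Add(36, 3900) = 3936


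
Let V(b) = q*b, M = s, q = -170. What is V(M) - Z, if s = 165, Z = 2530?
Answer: -30580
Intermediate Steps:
M = 165
V(b) = -170*b
V(M) - Z = -170*165 - 1*2530 = -28050 - 2530 = -30580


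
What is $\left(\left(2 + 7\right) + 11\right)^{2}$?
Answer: $400$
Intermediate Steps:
$\left(\left(2 + 7\right) + 11\right)^{2} = \left(9 + 11\right)^{2} = 20^{2} = 400$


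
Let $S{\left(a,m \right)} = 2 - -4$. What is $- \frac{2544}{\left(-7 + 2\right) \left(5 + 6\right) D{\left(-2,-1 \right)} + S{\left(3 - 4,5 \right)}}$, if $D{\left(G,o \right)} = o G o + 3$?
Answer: $\frac{2544}{49} \approx 51.918$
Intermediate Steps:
$D{\left(G,o \right)} = 3 + G o^{2}$ ($D{\left(G,o \right)} = G o o + 3 = G o^{2} + 3 = 3 + G o^{2}$)
$S{\left(a,m \right)} = 6$ ($S{\left(a,m \right)} = 2 + 4 = 6$)
$- \frac{2544}{\left(-7 + 2\right) \left(5 + 6\right) D{\left(-2,-1 \right)} + S{\left(3 - 4,5 \right)}} = - \frac{2544}{\left(-7 + 2\right) \left(5 + 6\right) \left(3 - 2 \left(-1\right)^{2}\right) + 6} = - \frac{2544}{\left(-5\right) 11 \left(3 - 2\right) + 6} = - \frac{2544}{- 55 \left(3 - 2\right) + 6} = - \frac{2544}{\left(-55\right) 1 + 6} = - \frac{2544}{-55 + 6} = - \frac{2544}{-49} = \left(-2544\right) \left(- \frac{1}{49}\right) = \frac{2544}{49}$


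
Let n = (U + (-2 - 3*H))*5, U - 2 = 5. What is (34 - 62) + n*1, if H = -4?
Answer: 57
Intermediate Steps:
U = 7 (U = 2 + 5 = 7)
n = 85 (n = (7 + (-2 - 3*(-4)))*5 = (7 + (-2 + 12))*5 = (7 + 10)*5 = 17*5 = 85)
(34 - 62) + n*1 = (34 - 62) + 85*1 = -28 + 85 = 57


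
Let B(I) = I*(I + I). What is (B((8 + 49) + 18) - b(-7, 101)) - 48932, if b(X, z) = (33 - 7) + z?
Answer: -37809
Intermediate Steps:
b(X, z) = 26 + z
B(I) = 2*I² (B(I) = I*(2*I) = 2*I²)
(B((8 + 49) + 18) - b(-7, 101)) - 48932 = (2*((8 + 49) + 18)² - (26 + 101)) - 48932 = (2*(57 + 18)² - 1*127) - 48932 = (2*75² - 127) - 48932 = (2*5625 - 127) - 48932 = (11250 - 127) - 48932 = 11123 - 48932 = -37809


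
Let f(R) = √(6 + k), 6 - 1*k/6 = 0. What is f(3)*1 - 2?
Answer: -2 + √42 ≈ 4.4807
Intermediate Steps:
k = 36 (k = 36 - 6*0 = 36 + 0 = 36)
f(R) = √42 (f(R) = √(6 + 36) = √42)
f(3)*1 - 2 = √42*1 - 2 = √42 - 2 = -2 + √42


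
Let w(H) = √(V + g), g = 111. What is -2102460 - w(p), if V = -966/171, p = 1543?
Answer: -2102460 - √342285/57 ≈ -2.1025e+6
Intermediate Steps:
V = -322/57 (V = -966*1/171 = -322/57 ≈ -5.6491)
w(H) = √342285/57 (w(H) = √(-322/57 + 111) = √(6005/57) = √342285/57)
-2102460 - w(p) = -2102460 - √342285/57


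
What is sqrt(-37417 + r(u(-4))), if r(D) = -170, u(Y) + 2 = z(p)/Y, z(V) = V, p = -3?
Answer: I*sqrt(37587) ≈ 193.87*I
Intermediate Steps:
u(Y) = -2 - 3/Y
sqrt(-37417 + r(u(-4))) = sqrt(-37417 - 170) = sqrt(-37587) = I*sqrt(37587)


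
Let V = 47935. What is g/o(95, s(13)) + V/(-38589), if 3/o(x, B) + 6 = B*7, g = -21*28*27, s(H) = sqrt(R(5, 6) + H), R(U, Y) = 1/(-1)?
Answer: 1225229993/38589 - 74088*sqrt(3) ≈ -96573.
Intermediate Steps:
R(U, Y) = -1
s(H) = sqrt(-1 + H)
g = -15876 (g = -588*27 = -15876)
o(x, B) = 3/(-6 + 7*B) (o(x, B) = 3/(-6 + B*7) = 3/(-6 + 7*B))
g/o(95, s(13)) + V/(-38589) = -(-31752 + 37044*sqrt(-1 + 13)) + 47935/(-38589) = -(-31752 + 74088*sqrt(3)) + 47935*(-1/38589) = -(-31752 + 74088*sqrt(3)) - 47935/38589 = -15876*(-2 + 14*sqrt(3)/3) - 47935/38589 = (31752 - 74088*sqrt(3)) - 47935/38589 = 1225229993/38589 - 74088*sqrt(3)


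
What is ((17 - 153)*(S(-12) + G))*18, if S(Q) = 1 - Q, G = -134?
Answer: 296208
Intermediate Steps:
((17 - 153)*(S(-12) + G))*18 = ((17 - 153)*((1 - 1*(-12)) - 134))*18 = -136*((1 + 12) - 134)*18 = -136*(13 - 134)*18 = -136*(-121)*18 = 16456*18 = 296208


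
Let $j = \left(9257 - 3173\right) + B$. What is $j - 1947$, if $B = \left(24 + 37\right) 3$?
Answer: $4320$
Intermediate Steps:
$B = 183$ ($B = 61 \cdot 3 = 183$)
$j = 6267$ ($j = \left(9257 - 3173\right) + 183 = 6084 + 183 = 6267$)
$j - 1947 = 6267 - 1947 = 4320$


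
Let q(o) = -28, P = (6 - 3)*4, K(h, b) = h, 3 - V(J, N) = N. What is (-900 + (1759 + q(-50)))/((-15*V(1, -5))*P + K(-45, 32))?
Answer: -277/495 ≈ -0.55960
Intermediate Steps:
V(J, N) = 3 - N
P = 12 (P = 3*4 = 12)
(-900 + (1759 + q(-50)))/((-15*V(1, -5))*P + K(-45, 32)) = (-900 + (1759 - 28))/(-15*(3 - 1*(-5))*12 - 45) = (-900 + 1731)/(-15*(3 + 5)*12 - 45) = 831/(-15*8*12 - 45) = 831/(-120*12 - 45) = 831/(-1440 - 45) = 831/(-1485) = 831*(-1/1485) = -277/495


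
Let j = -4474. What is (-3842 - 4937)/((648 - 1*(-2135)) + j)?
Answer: 8779/1691 ≈ 5.1916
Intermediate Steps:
(-3842 - 4937)/((648 - 1*(-2135)) + j) = (-3842 - 4937)/((648 - 1*(-2135)) - 4474) = -8779/((648 + 2135) - 4474) = -8779/(2783 - 4474) = -8779/(-1691) = -8779*(-1/1691) = 8779/1691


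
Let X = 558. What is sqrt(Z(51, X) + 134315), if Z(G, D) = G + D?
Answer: 2*sqrt(33731) ≈ 367.32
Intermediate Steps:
Z(G, D) = D + G
sqrt(Z(51, X) + 134315) = sqrt((558 + 51) + 134315) = sqrt(609 + 134315) = sqrt(134924) = 2*sqrt(33731)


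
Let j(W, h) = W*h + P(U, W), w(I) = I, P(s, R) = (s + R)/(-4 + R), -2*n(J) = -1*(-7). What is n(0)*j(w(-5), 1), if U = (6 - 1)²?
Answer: 455/18 ≈ 25.278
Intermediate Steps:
n(J) = -7/2 (n(J) = -(-1)*(-7)/2 = -½*7 = -7/2)
U = 25 (U = 5² = 25)
P(s, R) = (R + s)/(-4 + R)
j(W, h) = W*h + (25 + W)/(-4 + W) (j(W, h) = W*h + (W + 25)/(-4 + W) = W*h + (25 + W)/(-4 + W))
n(0)*j(w(-5), 1) = -7*(25 - 5 - 5*1*(-4 - 5))/(2*(-4 - 5)) = -7*(25 - 5 - 5*1*(-9))/(2*(-9)) = -(-7)*(25 - 5 + 45)/18 = -(-7)*65/18 = -7/2*(-65/9) = 455/18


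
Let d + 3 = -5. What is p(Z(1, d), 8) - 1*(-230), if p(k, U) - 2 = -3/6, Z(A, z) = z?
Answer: 463/2 ≈ 231.50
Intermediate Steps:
d = -8 (d = -3 - 5 = -8)
p(k, U) = 3/2 (p(k, U) = 2 - 3/6 = 2 - 3*1/6 = 2 - 1/2 = 3/2)
p(Z(1, d), 8) - 1*(-230) = 3/2 - 1*(-230) = 3/2 + 230 = 463/2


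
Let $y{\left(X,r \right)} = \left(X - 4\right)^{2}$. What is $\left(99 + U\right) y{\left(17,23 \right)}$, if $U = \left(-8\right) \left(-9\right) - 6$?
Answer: $27885$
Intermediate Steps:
$y{\left(X,r \right)} = \left(-4 + X\right)^{2}$
$U = 66$ ($U = 72 - 6 = 66$)
$\left(99 + U\right) y{\left(17,23 \right)} = \left(99 + 66\right) \left(-4 + 17\right)^{2} = 165 \cdot 13^{2} = 165 \cdot 169 = 27885$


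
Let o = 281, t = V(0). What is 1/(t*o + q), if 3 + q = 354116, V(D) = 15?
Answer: 1/358328 ≈ 2.7907e-6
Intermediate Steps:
t = 15
q = 354113 (q = -3 + 354116 = 354113)
1/(t*o + q) = 1/(15*281 + 354113) = 1/(4215 + 354113) = 1/358328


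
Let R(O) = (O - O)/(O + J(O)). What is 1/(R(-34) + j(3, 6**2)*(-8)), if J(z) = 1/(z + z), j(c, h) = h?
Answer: -1/288 ≈ -0.0034722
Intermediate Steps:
J(z) = 1/(2*z)
R(O) = 0 (R(O) = (O - O)/(O + 1/(2*O)) = 0/(O + 1/(2*O)) = 0)
1/(R(-34) + j(3, 6**2)*(-8)) = 1/(0 + 6**2*(-8)) = 1/(0 + 36*(-8)) = 1/(0 - 288) = 1/(-288) = -1/288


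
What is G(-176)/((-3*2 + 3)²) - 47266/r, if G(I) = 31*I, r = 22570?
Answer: -61783657/101565 ≈ -608.32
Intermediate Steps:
G(-176)/((-3*2 + 3)²) - 47266/r = (31*(-176))/((-3*2 + 3)²) - 47266/22570 = -5456/(-6 + 3)² - 47266*1/22570 = -5456/((-3)²) - 23633/11285 = -5456/9 - 23633/11285 = -61783657/101565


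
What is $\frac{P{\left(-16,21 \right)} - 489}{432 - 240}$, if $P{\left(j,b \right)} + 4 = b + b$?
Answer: $- \frac{451}{192} \approx -2.349$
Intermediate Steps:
$P{\left(j,b \right)} = -4 + 2 b$ ($P{\left(j,b \right)} = -4 + \left(b + b\right) = -4 + 2 b$)
$\frac{P{\left(-16,21 \right)} - 489}{432 - 240} = \frac{\left(-4 + 2 \cdot 21\right) - 489}{432 - 240} = \frac{\left(-4 + 42\right) - 489}{192} = \left(38 - 489\right) \frac{1}{192} = \left(-451\right) \frac{1}{192} = - \frac{451}{192}$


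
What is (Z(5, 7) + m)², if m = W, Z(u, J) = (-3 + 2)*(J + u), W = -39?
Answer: 2601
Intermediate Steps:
Z(u, J) = -J - u (Z(u, J) = -(J + u) = -J - u)
m = -39
(Z(5, 7) + m)² = ((-1*7 - 1*5) - 39)² = ((-7 - 5) - 39)² = (-12 - 39)² = (-51)² = 2601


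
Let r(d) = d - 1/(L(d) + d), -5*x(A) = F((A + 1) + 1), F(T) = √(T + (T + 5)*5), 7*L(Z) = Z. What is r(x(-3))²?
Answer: 529/30400 ≈ 0.017401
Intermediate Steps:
L(Z) = Z/7
F(T) = √(25 + 6*T) (F(T) = √(T + (5 + T)*5) = √(T + (25 + 5*T)) = √(25 + 6*T))
x(A) = -√(37 + 6*A)/5 (x(A) = -√(25 + 6*((A + 1) + 1))/5 = -√(25 + 6*((1 + A) + 1))/5 = -√(25 + 6*(2 + A))/5 = -√(25 + (12 + 6*A))/5 = -√(37 + 6*A)/5)
r(d) = d - 7/(8*d) (r(d) = d - 1/(d/7 + d) = d - 1/(8*d/7) = d - 7/(8*d))
r(x(-3))² = (-√(37 + 6*(-3))/5 - 7*(-5/√(37 + 6*(-3)))/8)² = (-√(37 - 18)/5 - 7*(-5/√(37 - 18))/8)² = (-√19/5 - 7*(-5*√19/19)/8)² = (-√19/5 - (-35)*√19/152)² = (-√19/5 + 35*√19/152)² = (23*√19/760)² = 529/30400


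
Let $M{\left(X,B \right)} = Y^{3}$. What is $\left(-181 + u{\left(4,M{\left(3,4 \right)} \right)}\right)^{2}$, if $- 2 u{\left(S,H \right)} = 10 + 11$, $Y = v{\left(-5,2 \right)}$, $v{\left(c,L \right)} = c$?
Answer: $\frac{146689}{4} \approx 36672.0$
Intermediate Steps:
$Y = -5$
$M{\left(X,B \right)} = -125$ ($M{\left(X,B \right)} = \left(-5\right)^{3} = -125$)
$u{\left(S,H \right)} = - \frac{21}{2}$ ($u{\left(S,H \right)} = - \frac{10 + 11}{2} = \left(- \frac{1}{2}\right) 21 = - \frac{21}{2}$)
$\left(-181 + u{\left(4,M{\left(3,4 \right)} \right)}\right)^{2} = \left(-181 - \frac{21}{2}\right)^{2} = \left(- \frac{383}{2}\right)^{2} = \frac{146689}{4}$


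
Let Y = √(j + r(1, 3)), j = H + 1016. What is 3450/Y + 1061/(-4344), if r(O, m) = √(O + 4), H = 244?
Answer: -1061/4344 + 3450/√(1260 + √5) ≈ 96.862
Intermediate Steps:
r(O, m) = √(4 + O)
j = 1260 (j = 244 + 1016 = 1260)
Y = √(1260 + √5) (Y = √(1260 + √(4 + 1)) = √(1260 + √5) ≈ 35.528)
3450/Y + 1061/(-4344) = 3450/(√(1260 + √5)) + 1061/(-4344) = 3450/√(1260 + √5) + 1061*(-1/4344) = 3450/√(1260 + √5) - 1061/4344 = -1061/4344 + 3450/√(1260 + √5)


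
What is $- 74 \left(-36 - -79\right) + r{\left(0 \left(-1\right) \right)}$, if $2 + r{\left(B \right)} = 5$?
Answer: $-3179$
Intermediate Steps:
$r{\left(B \right)} = 3$ ($r{\left(B \right)} = -2 + 5 = 3$)
$- 74 \left(-36 - -79\right) + r{\left(0 \left(-1\right) \right)} = - 74 \left(-36 - -79\right) + 3 = - 74 \left(-36 + 79\right) + 3 = \left(-74\right) 43 + 3 = -3182 + 3 = -3179$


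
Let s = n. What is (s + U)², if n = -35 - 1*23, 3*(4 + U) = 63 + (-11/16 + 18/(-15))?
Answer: 99820081/57600 ≈ 1733.0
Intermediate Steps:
U = 3929/240 (U = -4 + (63 + (-11/16 + 18/(-15)))/3 = -4 + (63 + (-11*1/16 + 18*(-1/15)))/3 = -4 + (63 + (-11/16 - 6/5))/3 = -4 + (63 - 151/80)/3 = -4 + (⅓)*(4889/80) = -4 + 4889/240 = 3929/240 ≈ 16.371)
n = -58 (n = -35 - 23 = -58)
s = -58
(s + U)² = (-58 + 3929/240)² = (-9991/240)² = 99820081/57600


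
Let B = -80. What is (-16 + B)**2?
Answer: 9216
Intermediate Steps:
(-16 + B)**2 = (-16 - 80)**2 = (-96)**2 = 9216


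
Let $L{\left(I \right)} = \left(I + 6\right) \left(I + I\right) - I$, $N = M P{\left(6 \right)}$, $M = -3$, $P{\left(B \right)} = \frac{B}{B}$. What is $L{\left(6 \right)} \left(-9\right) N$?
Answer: $3726$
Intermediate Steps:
$P{\left(B \right)} = 1$
$N = -3$ ($N = \left(-3\right) 1 = -3$)
$L{\left(I \right)} = - I + 2 I \left(6 + I\right)$ ($L{\left(I \right)} = \left(6 + I\right) 2 I - I = 2 I \left(6 + I\right) - I = - I + 2 I \left(6 + I\right)$)
$L{\left(6 \right)} \left(-9\right) N = 6 \left(11 + 2 \cdot 6\right) \left(-9\right) \left(-3\right) = 6 \left(11 + 12\right) \left(-9\right) \left(-3\right) = 6 \cdot 23 \left(-9\right) \left(-3\right) = 138 \left(-9\right) \left(-3\right) = \left(-1242\right) \left(-3\right) = 3726$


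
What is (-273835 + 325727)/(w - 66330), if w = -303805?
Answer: -51892/370135 ≈ -0.14020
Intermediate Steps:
(-273835 + 325727)/(w - 66330) = (-273835 + 325727)/(-303805 - 66330) = 51892/(-370135) = 51892*(-1/370135) = -51892/370135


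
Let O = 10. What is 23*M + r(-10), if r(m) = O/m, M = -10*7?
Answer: -1611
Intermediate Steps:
M = -70
r(m) = 10/m
23*M + r(-10) = 23*(-70) + 10/(-10) = -1610 + 10*(-1/10) = -1610 - 1 = -1611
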